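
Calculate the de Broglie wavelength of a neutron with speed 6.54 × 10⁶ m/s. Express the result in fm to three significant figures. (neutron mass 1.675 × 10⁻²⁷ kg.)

p = mv = 1.675 × 10⁻²⁷ × 6.54 × 10⁶ = 1.095 × 10⁻²⁰ kg·m/s.
λ = h/p = 6.626 × 10⁻³⁴ / 1.095 × 10⁻²⁰ = 6.05 × 10⁻¹⁴ m = 60.5 fm.

λ = 60.5 fm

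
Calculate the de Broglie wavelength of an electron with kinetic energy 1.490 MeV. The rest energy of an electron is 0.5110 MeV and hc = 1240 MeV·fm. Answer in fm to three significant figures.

λ = 641 fm

Total energy E = KE + m₀c² = 1.490 + 0.5110 = 2.0010 MeV.
(pc)² = E² − (m₀c²)² = (2.0010)² − (0.5110)² = 3.743 MeV², so pc = 1.935 MeV.
λ = hc/(pc) = 1240 MeV·fm / 1.935 MeV = 641 fm.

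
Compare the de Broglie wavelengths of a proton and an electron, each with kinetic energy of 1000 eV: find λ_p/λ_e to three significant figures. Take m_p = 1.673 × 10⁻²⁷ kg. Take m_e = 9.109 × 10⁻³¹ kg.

At fixed KE, p = √(2mKE) so λ = h/p ∝ 1/√m.
λ_p/λ_e = √(m_e/m_p) = √(9.109 × 10⁻³¹/1.673 × 10⁻²⁷) = √(5.445 × 10⁻⁴) = 0.0233.

λ_p/λ_e = 0.0233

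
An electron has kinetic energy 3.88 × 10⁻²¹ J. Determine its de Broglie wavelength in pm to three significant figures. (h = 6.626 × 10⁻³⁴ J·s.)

λ = 7880 pm

p = √(2mKE) = √(2 × 9.109 × 10⁻³¹ × 3.880 × 10⁻²¹) = 8.407 × 10⁻²⁶ kg·m/s.
λ = h/p = 6.626 × 10⁻³⁴ / 8.407 × 10⁻²⁶ = 7.88 × 10⁻⁹ m = 7880 pm.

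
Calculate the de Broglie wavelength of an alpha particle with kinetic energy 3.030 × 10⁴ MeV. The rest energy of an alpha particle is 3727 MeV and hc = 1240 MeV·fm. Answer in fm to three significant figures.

λ = 0.0367 fm

Total energy E = KE + m₀c² = 3.030 × 10⁴ + 3727 = 34027 MeV.
(pc)² = E² − (m₀c²)² = (34027)² − (3727)² = 1.144 × 10⁹ MeV², so pc = 3.382 × 10⁴ MeV.
λ = hc/(pc) = 1240 MeV·fm / 3.382 × 10⁴ MeV = 0.0367 fm.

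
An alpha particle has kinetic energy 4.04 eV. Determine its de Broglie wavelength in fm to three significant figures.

KE = 4.04 eV = 6.472 × 10⁻¹⁹ J.
p = √(2mKE) = √(2 × 6.645 × 10⁻²⁷ × 6.472 × 10⁻¹⁹) = 9.274 × 10⁻²³ kg·m/s.
λ = h/p = 6.626 × 10⁻³⁴ / 9.274 × 10⁻²³ = 7.14 × 10⁻¹² m = 7140 fm.

λ = 7140 fm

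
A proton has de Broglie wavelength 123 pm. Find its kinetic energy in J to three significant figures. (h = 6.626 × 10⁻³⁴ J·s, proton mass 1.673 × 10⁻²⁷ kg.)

KE = 8.67 × 10⁻²¹ J

p = h/λ = 6.626 × 10⁻³⁴ / 1.230 × 10⁻¹⁰ = 5.387 × 10⁻²⁴ kg·m/s.
KE = p²/(2m) = (5.387 × 10⁻²⁴)² / (2 × 1.673 × 10⁻²⁷) = 8.673 × 10⁻²¹ J = 8.67 × 10⁻²¹ J.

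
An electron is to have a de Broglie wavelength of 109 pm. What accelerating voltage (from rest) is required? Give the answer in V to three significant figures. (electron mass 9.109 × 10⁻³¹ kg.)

p = h/λ = 6.626 × 10⁻³⁴ / 1.090 × 10⁻¹⁰ = 6.079 × 10⁻²⁴ kg·m/s.
KE = p²/(2m) = 2.028 × 10⁻¹⁷ J.
V = KE/e = 2.028 × 10⁻¹⁷ / (1.602 × 10⁻¹⁹) = 127 V.

V = 127 V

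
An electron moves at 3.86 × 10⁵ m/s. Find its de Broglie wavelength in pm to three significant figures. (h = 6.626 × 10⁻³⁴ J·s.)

λ = 1880 pm

p = mv = 9.109 × 10⁻³¹ × 3.86 × 10⁵ = 3.516 × 10⁻²⁵ kg·m/s.
λ = h/p = 6.626 × 10⁻³⁴ / 3.516 × 10⁻²⁵ = 1.88 × 10⁻⁹ m = 1880 pm.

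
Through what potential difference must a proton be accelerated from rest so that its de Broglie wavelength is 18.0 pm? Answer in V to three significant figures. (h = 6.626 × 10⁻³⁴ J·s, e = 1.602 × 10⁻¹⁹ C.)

p = h/λ = 6.626 × 10⁻³⁴ / 1.800 × 10⁻¹¹ = 3.681 × 10⁻²³ kg·m/s.
KE = p²/(2m) = 4.050 × 10⁻¹⁹ J.
V = KE/e = 4.050 × 10⁻¹⁹ / (1.602 × 10⁻¹⁹) = 2.53 V.

V = 2.53 V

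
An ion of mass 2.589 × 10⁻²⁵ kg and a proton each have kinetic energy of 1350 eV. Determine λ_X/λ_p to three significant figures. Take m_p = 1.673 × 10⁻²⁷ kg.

At fixed KE, p = √(2mKE) so λ = h/p ∝ 1/√m.
λ_X/λ_p = √(m_p/m_X) = √(1.673 × 10⁻²⁷/2.589 × 10⁻²⁵) = √(6.462 × 10⁻³) = 0.0804.

λ_X/λ_p = 0.0804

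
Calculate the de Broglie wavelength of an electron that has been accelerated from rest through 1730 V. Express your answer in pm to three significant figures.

KE = eV = 1.602 × 10⁻¹⁹ × 1730 = 2.771 × 10⁻¹⁶ J.
p = √(2mKE) = √(2 × 9.109 × 10⁻³¹ × 2.771 × 10⁻¹⁶) = 2.247 × 10⁻²³ kg·m/s.
λ = h/p = 6.626 × 10⁻³⁴ / 2.247 × 10⁻²³ = 2.95 × 10⁻¹¹ m = 29.5 pm.

λ = 29.5 pm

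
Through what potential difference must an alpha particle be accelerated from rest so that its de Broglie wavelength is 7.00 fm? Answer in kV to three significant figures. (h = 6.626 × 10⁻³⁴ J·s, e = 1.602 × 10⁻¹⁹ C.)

V = 2100 kV

p = h/λ = 6.626 × 10⁻³⁴ / 7.000 × 10⁻¹⁵ = 9.466 × 10⁻²⁰ kg·m/s.
KE = p²/(2m) = 6.742 × 10⁻¹³ J.
V = KE/2e = 6.742 × 10⁻¹³ / (2 × 1.602 × 10⁻¹⁹) = 2100 kV.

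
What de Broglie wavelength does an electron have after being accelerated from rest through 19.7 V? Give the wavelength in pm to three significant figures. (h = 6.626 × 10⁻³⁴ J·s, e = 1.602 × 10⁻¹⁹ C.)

λ = 276 pm

KE = eV = 1.602 × 10⁻¹⁹ × 19.70 = 3.156 × 10⁻¹⁸ J.
p = √(2mKE) = √(2 × 9.109 × 10⁻³¹ × 3.156 × 10⁻¹⁸) = 2.398 × 10⁻²⁴ kg·m/s.
λ = h/p = 6.626 × 10⁻³⁴ / 2.398 × 10⁻²⁴ = 2.76 × 10⁻¹⁰ m = 276 pm.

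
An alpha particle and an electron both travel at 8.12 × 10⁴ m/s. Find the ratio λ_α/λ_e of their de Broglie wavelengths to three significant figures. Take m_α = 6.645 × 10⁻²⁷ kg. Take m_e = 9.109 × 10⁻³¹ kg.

λ_α/λ_e = 1.37 × 10⁻⁴

At fixed v, p = mv so λ = h/(mv) ∝ 1/m.
λ_α/λ_e = m_e/m_α = 9.109 × 10⁻³¹/6.645 × 10⁻²⁷ = 1.37 × 10⁻⁴.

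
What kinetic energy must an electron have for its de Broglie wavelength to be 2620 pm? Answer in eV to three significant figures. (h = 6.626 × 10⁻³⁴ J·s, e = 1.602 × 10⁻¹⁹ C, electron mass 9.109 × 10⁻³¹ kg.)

KE = 0.219 eV

p = h/λ = 6.626 × 10⁻³⁴ / 2.620 × 10⁻⁹ = 2.529 × 10⁻²⁵ kg·m/s.
KE = p²/(2m) = (2.529 × 10⁻²⁵)² / (2 × 9.109 × 10⁻³¹) = 3.511 × 10⁻²⁰ J = 0.219 eV.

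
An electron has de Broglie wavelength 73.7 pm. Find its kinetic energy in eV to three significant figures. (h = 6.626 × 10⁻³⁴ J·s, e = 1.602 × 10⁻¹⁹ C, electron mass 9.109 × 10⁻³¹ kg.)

p = h/λ = 6.626 × 10⁻³⁴ / 7.370 × 10⁻¹¹ = 8.991 × 10⁻²⁴ kg·m/s.
KE = p²/(2m) = (8.991 × 10⁻²⁴)² / (2 × 9.109 × 10⁻³¹) = 4.437 × 10⁻¹⁷ J = 277 eV.

KE = 277 eV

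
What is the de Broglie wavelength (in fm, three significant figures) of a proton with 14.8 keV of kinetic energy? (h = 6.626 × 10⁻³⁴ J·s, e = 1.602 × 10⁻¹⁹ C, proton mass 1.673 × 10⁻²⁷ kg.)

λ = 235 fm

KE = 14.8 keV = 2.371 × 10⁻¹⁵ J.
p = √(2mKE) = √(2 × 1.673 × 10⁻²⁷ × 2.371 × 10⁻¹⁵) = 2.817 × 10⁻²¹ kg·m/s.
λ = h/p = 6.626 × 10⁻³⁴ / 2.817 × 10⁻²¹ = 2.35 × 10⁻¹³ m = 235 fm.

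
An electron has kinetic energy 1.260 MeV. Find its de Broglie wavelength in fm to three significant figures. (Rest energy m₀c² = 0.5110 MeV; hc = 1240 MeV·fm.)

Total energy E = KE + m₀c² = 1.260 + 0.5110 = 1.7710 MeV.
(pc)² = E² − (m₀c²)² = (1.7710)² − (0.5110)² = 2.875 MeV², so pc = 1.696 MeV.
λ = hc/(pc) = 1240 MeV·fm / 1.696 MeV = 731 fm.

λ = 731 fm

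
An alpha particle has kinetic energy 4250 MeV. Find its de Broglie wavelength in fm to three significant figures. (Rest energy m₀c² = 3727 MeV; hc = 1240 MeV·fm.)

λ = 0.176 fm

Total energy E = KE + m₀c² = 4250 + 3727 = 7977 MeV.
(pc)² = E² − (m₀c²)² = (7977)² − (3727)² = 4.974 × 10⁷ MeV², so pc = 7053 MeV.
λ = hc/(pc) = 1240 MeV·fm / 7053 MeV = 0.176 fm.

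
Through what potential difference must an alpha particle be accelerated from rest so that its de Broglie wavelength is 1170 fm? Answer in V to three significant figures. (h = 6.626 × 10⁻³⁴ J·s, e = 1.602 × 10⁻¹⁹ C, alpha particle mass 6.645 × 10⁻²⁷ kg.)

p = h/λ = 6.626 × 10⁻³⁴ / 1.170 × 10⁻¹² = 5.663 × 10⁻²² kg·m/s.
KE = p²/(2m) = 2.413 × 10⁻¹⁷ J.
V = KE/2e = 2.413 × 10⁻¹⁷ / (2 × 1.602 × 10⁻¹⁹) = 75.3 V.

V = 75.3 V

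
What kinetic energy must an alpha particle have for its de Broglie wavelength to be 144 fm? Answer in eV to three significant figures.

KE = 9940 eV

p = h/λ = 6.626 × 10⁻³⁴ / 1.440 × 10⁻¹³ = 4.601 × 10⁻²¹ kg·m/s.
KE = p²/(2m) = (4.601 × 10⁻²¹)² / (2 × 6.645 × 10⁻²⁷) = 1.593 × 10⁻¹⁵ J = 9940 eV.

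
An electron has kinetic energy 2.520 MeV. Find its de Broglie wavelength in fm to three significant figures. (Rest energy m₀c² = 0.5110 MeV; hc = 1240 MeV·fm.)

λ = 415 fm

Total energy E = KE + m₀c² = 2.520 + 0.5110 = 3.0310 MeV.
(pc)² = E² − (m₀c²)² = (3.0310)² − (0.5110)² = 8.926 MeV², so pc = 2.988 MeV.
λ = hc/(pc) = 1240 MeV·fm / 2.988 MeV = 415 fm.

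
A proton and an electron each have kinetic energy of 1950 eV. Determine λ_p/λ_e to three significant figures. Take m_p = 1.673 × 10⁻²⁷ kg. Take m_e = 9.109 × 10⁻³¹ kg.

At fixed KE, p = √(2mKE) so λ = h/p ∝ 1/√m.
λ_p/λ_e = √(m_e/m_p) = √(9.109 × 10⁻³¹/1.673 × 10⁻²⁷) = √(5.445 × 10⁻⁴) = 0.0233.

λ_p/λ_e = 0.0233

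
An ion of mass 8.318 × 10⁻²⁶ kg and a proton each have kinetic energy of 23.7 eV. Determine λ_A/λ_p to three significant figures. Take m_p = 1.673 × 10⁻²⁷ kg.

At fixed KE, p = √(2mKE) so λ = h/p ∝ 1/√m.
λ_A/λ_p = √(m_p/m_A) = √(1.673 × 10⁻²⁷/8.318 × 10⁻²⁶) = √(0.02011) = 0.142.

λ_A/λ_p = 0.142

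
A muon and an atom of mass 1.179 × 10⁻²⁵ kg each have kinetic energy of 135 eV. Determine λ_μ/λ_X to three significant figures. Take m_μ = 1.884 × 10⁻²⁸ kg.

At fixed KE, p = √(2mKE) so λ = h/p ∝ 1/√m.
λ_μ/λ_X = √(m_X/m_μ) = √(1.179 × 10⁻²⁵/1.884 × 10⁻²⁸) = √(625.8) = 25.0.

λ_μ/λ_X = 25.0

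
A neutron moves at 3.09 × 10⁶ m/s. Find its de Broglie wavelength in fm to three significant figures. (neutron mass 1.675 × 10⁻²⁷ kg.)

p = mv = 1.675 × 10⁻²⁷ × 3.09 × 10⁶ = 5.176 × 10⁻²¹ kg·m/s.
λ = h/p = 6.626 × 10⁻³⁴ / 5.176 × 10⁻²¹ = 1.28 × 10⁻¹³ m = 128 fm.

λ = 128 fm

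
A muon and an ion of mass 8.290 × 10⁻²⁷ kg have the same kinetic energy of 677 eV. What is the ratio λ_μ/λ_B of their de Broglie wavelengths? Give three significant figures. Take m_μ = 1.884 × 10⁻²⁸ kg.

At fixed KE, p = √(2mKE) so λ = h/p ∝ 1/√m.
λ_μ/λ_B = √(m_B/m_μ) = √(8.290 × 10⁻²⁷/1.884 × 10⁻²⁸) = √(44.00) = 6.63.

λ_μ/λ_B = 6.63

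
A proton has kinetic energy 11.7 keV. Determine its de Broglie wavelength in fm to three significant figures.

KE = 11.7 keV = 1.874 × 10⁻¹⁵ J.
p = √(2mKE) = √(2 × 1.673 × 10⁻²⁷ × 1.874 × 10⁻¹⁵) = 2.504 × 10⁻²¹ kg·m/s.
λ = h/p = 6.626 × 10⁻³⁴ / 2.504 × 10⁻²¹ = 2.65 × 10⁻¹³ m = 265 fm.

λ = 265 fm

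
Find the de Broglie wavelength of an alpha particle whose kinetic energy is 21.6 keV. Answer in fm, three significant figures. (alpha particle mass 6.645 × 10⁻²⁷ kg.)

λ = 97.7 fm

KE = 21.6 keV = 3.460 × 10⁻¹⁵ J.
p = √(2mKE) = √(2 × 6.645 × 10⁻²⁷ × 3.460 × 10⁻¹⁵) = 6.781 × 10⁻²¹ kg·m/s.
λ = h/p = 6.626 × 10⁻³⁴ / 6.781 × 10⁻²¹ = 9.77 × 10⁻¹⁴ m = 97.7 fm.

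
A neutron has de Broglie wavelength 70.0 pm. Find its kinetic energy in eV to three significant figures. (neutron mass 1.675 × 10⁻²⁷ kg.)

KE = 0.167 eV

p = h/λ = 6.626 × 10⁻³⁴ / 7.000 × 10⁻¹¹ = 9.466 × 10⁻²⁴ kg·m/s.
KE = p²/(2m) = (9.466 × 10⁻²⁴)² / (2 × 1.675 × 10⁻²⁷) = 2.675 × 10⁻²⁰ J = 0.167 eV.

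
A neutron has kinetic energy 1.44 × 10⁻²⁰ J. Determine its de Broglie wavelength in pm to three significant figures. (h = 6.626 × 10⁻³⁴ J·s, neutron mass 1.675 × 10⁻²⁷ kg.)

λ = 95.4 pm

p = √(2mKE) = √(2 × 1.675 × 10⁻²⁷ × 1.440 × 10⁻²⁰) = 6.946 × 10⁻²⁴ kg·m/s.
λ = h/p = 6.626 × 10⁻³⁴ / 6.946 × 10⁻²⁴ = 9.54 × 10⁻¹¹ m = 95.4 pm.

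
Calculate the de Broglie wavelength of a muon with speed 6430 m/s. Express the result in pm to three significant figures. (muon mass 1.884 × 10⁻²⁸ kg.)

λ = 547 pm

p = mv = 1.884 × 10⁻²⁸ × 6430 = 1.211 × 10⁻²⁴ kg·m/s.
λ = h/p = 6.626 × 10⁻³⁴ / 1.211 × 10⁻²⁴ = 5.47 × 10⁻¹⁰ m = 547 pm.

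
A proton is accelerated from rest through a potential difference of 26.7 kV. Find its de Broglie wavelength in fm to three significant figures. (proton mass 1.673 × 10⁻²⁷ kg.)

λ = 175 fm

KE = eV = 1.602 × 10⁻¹⁹ × 2.670 × 10⁴ = 4.277 × 10⁻¹⁵ J.
p = √(2mKE) = √(2 × 1.673 × 10⁻²⁷ × 4.277 × 10⁻¹⁵) = 3.783 × 10⁻²¹ kg·m/s.
λ = h/p = 6.626 × 10⁻³⁴ / 3.783 × 10⁻²¹ = 1.75 × 10⁻¹³ m = 175 fm.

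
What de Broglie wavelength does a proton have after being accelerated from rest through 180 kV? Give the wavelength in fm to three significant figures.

KE = eV = 1.602 × 10⁻¹⁹ × 1.800 × 10⁵ = 2.884 × 10⁻¹⁴ J.
p = √(2mKE) = √(2 × 1.673 × 10⁻²⁷ × 2.884 × 10⁻¹⁴) = 9.823 × 10⁻²¹ kg·m/s.
λ = h/p = 6.626 × 10⁻³⁴ / 9.823 × 10⁻²¹ = 6.75 × 10⁻¹⁴ m = 67.5 fm.

λ = 67.5 fm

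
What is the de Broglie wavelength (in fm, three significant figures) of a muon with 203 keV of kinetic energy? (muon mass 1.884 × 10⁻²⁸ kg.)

KE = 203 keV = 3.252 × 10⁻¹⁴ J.
p = √(2mKE) = √(2 × 1.884 × 10⁻²⁸ × 3.252 × 10⁻¹⁴) = 3.501 × 10⁻²¹ kg·m/s.
λ = h/p = 6.626 × 10⁻³⁴ / 3.501 × 10⁻²¹ = 1.89 × 10⁻¹³ m = 189 fm.

λ = 189 fm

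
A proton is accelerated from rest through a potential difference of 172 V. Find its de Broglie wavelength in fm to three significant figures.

λ = 2180 fm

KE = eV = 1.602 × 10⁻¹⁹ × 172.0 = 2.755 × 10⁻¹⁷ J.
p = √(2mKE) = √(2 × 1.673 × 10⁻²⁷ × 2.755 × 10⁻¹⁷) = 3.036 × 10⁻²² kg·m/s.
λ = h/p = 6.626 × 10⁻³⁴ / 3.036 × 10⁻²² = 2.18 × 10⁻¹² m = 2180 fm.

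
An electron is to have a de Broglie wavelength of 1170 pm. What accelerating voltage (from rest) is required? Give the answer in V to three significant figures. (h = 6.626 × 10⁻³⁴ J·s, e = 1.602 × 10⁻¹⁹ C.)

p = h/λ = 6.626 × 10⁻³⁴ / 1.170 × 10⁻⁹ = 5.663 × 10⁻²⁵ kg·m/s.
KE = p²/(2m) = 1.760 × 10⁻¹⁹ J.
V = KE/e = 1.760 × 10⁻¹⁹ / (1.602 × 10⁻¹⁹) = 1.10 V.

V = 1.10 V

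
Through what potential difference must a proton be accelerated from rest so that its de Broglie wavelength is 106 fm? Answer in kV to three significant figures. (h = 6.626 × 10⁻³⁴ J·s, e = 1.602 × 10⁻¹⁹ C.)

V = 72.9 kV

p = h/λ = 6.626 × 10⁻³⁴ / 1.060 × 10⁻¹³ = 6.251 × 10⁻²¹ kg·m/s.
KE = p²/(2m) = 1.168 × 10⁻¹⁴ J.
V = KE/e = 1.168 × 10⁻¹⁴ / (1.602 × 10⁻¹⁹) = 72.9 kV.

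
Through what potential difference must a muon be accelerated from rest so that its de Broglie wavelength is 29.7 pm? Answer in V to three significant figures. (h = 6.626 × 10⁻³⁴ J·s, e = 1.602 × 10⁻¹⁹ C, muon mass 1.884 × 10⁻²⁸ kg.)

V = 8.25 V

p = h/λ = 6.626 × 10⁻³⁴ / 2.970 × 10⁻¹¹ = 2.231 × 10⁻²³ kg·m/s.
KE = p²/(2m) = 1.321 × 10⁻¹⁸ J.
V = KE/e = 1.321 × 10⁻¹⁸ / (1.602 × 10⁻¹⁹) = 8.25 V.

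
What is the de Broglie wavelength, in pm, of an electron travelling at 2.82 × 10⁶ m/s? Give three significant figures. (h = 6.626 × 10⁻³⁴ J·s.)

λ = 258 pm

p = mv = 9.109 × 10⁻³¹ × 2.82 × 10⁶ = 2.569 × 10⁻²⁴ kg·m/s.
λ = h/p = 6.626 × 10⁻³⁴ / 2.569 × 10⁻²⁴ = 2.58 × 10⁻¹⁰ m = 258 pm.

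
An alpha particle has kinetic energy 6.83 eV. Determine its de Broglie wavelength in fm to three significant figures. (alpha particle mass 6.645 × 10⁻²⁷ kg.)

λ = 5490 fm

KE = 6.83 eV = 1.094 × 10⁻¹⁸ J.
p = √(2mKE) = √(2 × 6.645 × 10⁻²⁷ × 1.094 × 10⁻¹⁸) = 1.206 × 10⁻²² kg·m/s.
λ = h/p = 6.626 × 10⁻³⁴ / 1.206 × 10⁻²² = 5.49 × 10⁻¹² m = 5490 fm.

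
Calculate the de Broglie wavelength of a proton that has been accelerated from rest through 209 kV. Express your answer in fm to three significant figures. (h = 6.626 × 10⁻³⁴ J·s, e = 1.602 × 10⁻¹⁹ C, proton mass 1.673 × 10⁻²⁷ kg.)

λ = 62.6 fm

KE = eV = 1.602 × 10⁻¹⁹ × 2.090 × 10⁵ = 3.348 × 10⁻¹⁴ J.
p = √(2mKE) = √(2 × 1.673 × 10⁻²⁷ × 3.348 × 10⁻¹⁴) = 1.058 × 10⁻²⁰ kg·m/s.
λ = h/p = 6.626 × 10⁻³⁴ / 1.058 × 10⁻²⁰ = 6.26 × 10⁻¹⁴ m = 62.6 fm.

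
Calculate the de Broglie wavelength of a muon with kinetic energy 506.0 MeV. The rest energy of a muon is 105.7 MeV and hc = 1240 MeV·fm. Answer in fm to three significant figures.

λ = 2.06 fm

Total energy E = KE + m₀c² = 506.0 + 105.7 = 611.7 MeV.
(pc)² = E² − (m₀c²)² = (611.7)² − (105.7)² = 3.630 × 10⁵ MeV², so pc = 602.5 MeV.
λ = hc/(pc) = 1240 MeV·fm / 602.5 MeV = 2.06 fm.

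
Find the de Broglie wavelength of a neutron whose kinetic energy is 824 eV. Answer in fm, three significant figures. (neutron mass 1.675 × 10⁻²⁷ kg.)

λ = 996 fm

KE = 824 eV = 1.320 × 10⁻¹⁶ J.
p = √(2mKE) = √(2 × 1.675 × 10⁻²⁷ × 1.320 × 10⁻¹⁶) = 6.650 × 10⁻²² kg·m/s.
λ = h/p = 6.626 × 10⁻³⁴ / 6.650 × 10⁻²² = 9.96 × 10⁻¹³ m = 996 fm.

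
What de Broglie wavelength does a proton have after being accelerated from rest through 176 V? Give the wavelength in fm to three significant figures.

KE = eV = 1.602 × 10⁻¹⁹ × 176.0 = 2.820 × 10⁻¹⁷ J.
p = √(2mKE) = √(2 × 1.673 × 10⁻²⁷ × 2.820 × 10⁻¹⁷) = 3.072 × 10⁻²² kg·m/s.
λ = h/p = 6.626 × 10⁻³⁴ / 3.072 × 10⁻²² = 2.16 × 10⁻¹² m = 2160 fm.

λ = 2160 fm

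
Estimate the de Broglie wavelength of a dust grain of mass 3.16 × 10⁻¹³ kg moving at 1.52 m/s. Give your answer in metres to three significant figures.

p = mv = 3.16 × 10⁻¹³ × 1.52 = 4.803 × 10⁻¹³ kg·m/s.
λ = h/p = 6.626 × 10⁻³⁴ / 4.803 × 10⁻¹³ = 1.38 × 10⁻²¹ m.

λ = 1.38 × 10⁻²¹ m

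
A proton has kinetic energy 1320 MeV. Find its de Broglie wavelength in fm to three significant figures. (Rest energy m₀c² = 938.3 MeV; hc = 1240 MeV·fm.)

λ = 0.604 fm

Total energy E = KE + m₀c² = 1320 + 938.3 = 2258.3 MeV.
(pc)² = E² − (m₀c²)² = (2258.3)² − (938.3)² = 4.220 × 10⁶ MeV², so pc = 2054 MeV.
λ = hc/(pc) = 1240 MeV·fm / 2054 MeV = 0.604 fm.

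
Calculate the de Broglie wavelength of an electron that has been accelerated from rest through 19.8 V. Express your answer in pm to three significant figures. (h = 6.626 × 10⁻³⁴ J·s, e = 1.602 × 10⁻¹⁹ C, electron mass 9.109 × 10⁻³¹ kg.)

λ = 276 pm

KE = eV = 1.602 × 10⁻¹⁹ × 19.80 = 3.172 × 10⁻¹⁸ J.
p = √(2mKE) = √(2 × 9.109 × 10⁻³¹ × 3.172 × 10⁻¹⁸) = 2.404 × 10⁻²⁴ kg·m/s.
λ = h/p = 6.626 × 10⁻³⁴ / 2.404 × 10⁻²⁴ = 2.76 × 10⁻¹⁰ m = 276 pm.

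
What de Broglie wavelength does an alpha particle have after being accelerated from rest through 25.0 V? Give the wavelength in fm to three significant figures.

KE = 2eV = 2 × 1.602 × 10⁻¹⁹ × 25.00 = 8.010 × 10⁻¹⁸ J.
p = √(2mKE) = √(2 × 6.645 × 10⁻²⁷ × 8.010 × 10⁻¹⁸) = 3.263 × 10⁻²² kg·m/s.
λ = h/p = 6.626 × 10⁻³⁴ / 3.263 × 10⁻²² = 2.03 × 10⁻¹² m = 2030 fm.

λ = 2030 fm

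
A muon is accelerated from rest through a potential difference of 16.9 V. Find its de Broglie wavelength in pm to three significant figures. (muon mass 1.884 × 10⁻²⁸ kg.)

KE = eV = 1.602 × 10⁻¹⁹ × 16.90 = 2.707 × 10⁻¹⁸ J.
p = √(2mKE) = √(2 × 1.884 × 10⁻²⁸ × 2.707 × 10⁻¹⁸) = 3.194 × 10⁻²³ kg·m/s.
λ = h/p = 6.626 × 10⁻³⁴ / 3.194 × 10⁻²³ = 2.07 × 10⁻¹¹ m = 20.7 pm.

λ = 20.7 pm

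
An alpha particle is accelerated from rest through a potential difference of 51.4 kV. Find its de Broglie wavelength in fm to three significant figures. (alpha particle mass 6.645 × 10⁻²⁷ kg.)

KE = 2eV = 2 × 1.602 × 10⁻¹⁹ × 5.140 × 10⁴ = 1.647 × 10⁻¹⁴ J.
p = √(2mKE) = √(2 × 6.645 × 10⁻²⁷ × 1.647 × 10⁻¹⁴) = 1.479 × 10⁻²⁰ kg·m/s.
λ = h/p = 6.626 × 10⁻³⁴ / 1.479 × 10⁻²⁰ = 4.48 × 10⁻¹⁴ m = 44.8 fm.

λ = 44.8 fm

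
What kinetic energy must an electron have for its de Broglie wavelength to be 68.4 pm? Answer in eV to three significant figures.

KE = 322 eV

p = h/λ = 6.626 × 10⁻³⁴ / 6.840 × 10⁻¹¹ = 9.687 × 10⁻²⁴ kg·m/s.
KE = p²/(2m) = (9.687 × 10⁻²⁴)² / (2 × 9.109 × 10⁻³¹) = 5.151 × 10⁻¹⁷ J = 322 eV.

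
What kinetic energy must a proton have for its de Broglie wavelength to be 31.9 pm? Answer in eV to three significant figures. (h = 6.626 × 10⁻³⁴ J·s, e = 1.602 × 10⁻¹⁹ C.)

KE = 0.805 eV

p = h/λ = 6.626 × 10⁻³⁴ / 3.190 × 10⁻¹¹ = 2.077 × 10⁻²³ kg·m/s.
KE = p²/(2m) = (2.077 × 10⁻²³)² / (2 × 1.673 × 10⁻²⁷) = 1.289 × 10⁻¹⁹ J = 0.805 eV.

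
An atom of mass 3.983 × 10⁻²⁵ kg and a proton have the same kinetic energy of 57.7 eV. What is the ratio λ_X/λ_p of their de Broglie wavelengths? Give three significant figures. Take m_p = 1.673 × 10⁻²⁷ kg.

λ_X/λ_p = 0.0648

At fixed KE, p = √(2mKE) so λ = h/p ∝ 1/√m.
λ_X/λ_p = √(m_p/m_X) = √(1.673 × 10⁻²⁷/3.983 × 10⁻²⁵) = √(4.200 × 10⁻³) = 0.0648.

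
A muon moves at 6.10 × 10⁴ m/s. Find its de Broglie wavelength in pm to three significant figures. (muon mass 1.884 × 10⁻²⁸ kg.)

p = mv = 1.884 × 10⁻²⁸ × 6.10 × 10⁴ = 1.149 × 10⁻²³ kg·m/s.
λ = h/p = 6.626 × 10⁻³⁴ / 1.149 × 10⁻²³ = 5.77 × 10⁻¹¹ m = 57.7 pm.

λ = 57.7 pm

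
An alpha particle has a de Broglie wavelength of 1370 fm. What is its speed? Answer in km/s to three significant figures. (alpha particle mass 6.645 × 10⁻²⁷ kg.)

v = 72.8 km/s

p = h/λ = 6.626 × 10⁻³⁴ / 1.370 × 10⁻¹² = 4.836 × 10⁻²² kg·m/s.
v = p/m = 4.836 × 10⁻²² / 6.645 × 10⁻²⁷ = 7.28 × 10⁴ m/s = 72.8 km/s.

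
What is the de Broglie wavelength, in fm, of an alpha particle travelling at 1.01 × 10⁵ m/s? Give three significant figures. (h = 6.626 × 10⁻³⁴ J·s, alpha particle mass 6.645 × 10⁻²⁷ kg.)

p = mv = 6.645 × 10⁻²⁷ × 1.01 × 10⁵ = 6.711 × 10⁻²² kg·m/s.
λ = h/p = 6.626 × 10⁻³⁴ / 6.711 × 10⁻²² = 9.87 × 10⁻¹³ m = 987 fm.

λ = 987 fm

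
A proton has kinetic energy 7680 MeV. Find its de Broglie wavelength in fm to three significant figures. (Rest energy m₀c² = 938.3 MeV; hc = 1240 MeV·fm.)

λ = 0.145 fm

Total energy E = KE + m₀c² = 7680 + 938.3 = 8618.3 MeV.
(pc)² = E² − (m₀c²)² = (8618.3)² − (938.3)² = 7.339 × 10⁷ MeV², so pc = 8567 MeV.
λ = hc/(pc) = 1240 MeV·fm / 8567 MeV = 0.145 fm.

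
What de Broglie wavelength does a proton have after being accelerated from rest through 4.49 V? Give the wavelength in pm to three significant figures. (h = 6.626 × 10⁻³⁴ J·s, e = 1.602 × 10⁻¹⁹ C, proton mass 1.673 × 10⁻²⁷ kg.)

KE = eV = 1.602 × 10⁻¹⁹ × 4.490 = 7.193 × 10⁻¹⁹ J.
p = √(2mKE) = √(2 × 1.673 × 10⁻²⁷ × 7.193 × 10⁻¹⁹) = 4.906 × 10⁻²³ kg·m/s.
λ = h/p = 6.626 × 10⁻³⁴ / 4.906 × 10⁻²³ = 1.35 × 10⁻¹¹ m = 13.5 pm.

λ = 13.5 pm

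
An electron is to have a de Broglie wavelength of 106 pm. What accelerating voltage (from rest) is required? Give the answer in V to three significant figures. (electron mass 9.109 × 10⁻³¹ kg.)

p = h/λ = 6.626 × 10⁻³⁴ / 1.060 × 10⁻¹⁰ = 6.251 × 10⁻²⁴ kg·m/s.
KE = p²/(2m) = 2.145 × 10⁻¹⁷ J.
V = KE/e = 2.145 × 10⁻¹⁷ / (1.602 × 10⁻¹⁹) = 134 V.

V = 134 V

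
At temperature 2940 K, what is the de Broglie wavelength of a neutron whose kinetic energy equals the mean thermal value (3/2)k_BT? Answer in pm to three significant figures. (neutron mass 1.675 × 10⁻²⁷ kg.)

KE = (3/2)k_BT = 1.5 × 1.381 × 10⁻²³ × 2940 = 6.090 × 10⁻²⁰ J.
p = √(2mKE) = √(2 × 1.675 × 10⁻²⁷ × 6.090 × 10⁻²⁰) = 1.428 × 10⁻²³ kg·m/s.
λ = h/p = 4.64 × 10⁻¹¹ m = 46.4 pm.

λ = 46.4 pm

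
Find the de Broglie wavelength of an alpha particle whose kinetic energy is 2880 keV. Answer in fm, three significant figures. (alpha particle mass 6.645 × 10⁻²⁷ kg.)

λ = 8.46 fm

KE = 2880 keV = 4.614 × 10⁻¹³ J.
p = √(2mKE) = √(2 × 6.645 × 10⁻²⁷ × 4.614 × 10⁻¹³) = 7.831 × 10⁻²⁰ kg·m/s.
λ = h/p = 6.626 × 10⁻³⁴ / 7.831 × 10⁻²⁰ = 8.46 × 10⁻¹⁵ m = 8.46 fm.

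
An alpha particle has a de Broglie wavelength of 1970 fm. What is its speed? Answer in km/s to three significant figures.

p = h/λ = 6.626 × 10⁻³⁴ / 1.970 × 10⁻¹² = 3.363 × 10⁻²² kg·m/s.
v = p/m = 3.363 × 10⁻²² / 6.645 × 10⁻²⁷ = 5.06 × 10⁴ m/s = 50.6 km/s.

v = 50.6 km/s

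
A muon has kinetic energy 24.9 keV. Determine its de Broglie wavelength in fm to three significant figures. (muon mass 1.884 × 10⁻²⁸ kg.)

KE = 24.9 keV = 3.989 × 10⁻¹⁵ J.
p = √(2mKE) = √(2 × 1.884 × 10⁻²⁸ × 3.989 × 10⁻¹⁵) = 1.226 × 10⁻²¹ kg·m/s.
λ = h/p = 6.626 × 10⁻³⁴ / 1.226 × 10⁻²¹ = 5.40 × 10⁻¹³ m = 540 fm.

λ = 540 fm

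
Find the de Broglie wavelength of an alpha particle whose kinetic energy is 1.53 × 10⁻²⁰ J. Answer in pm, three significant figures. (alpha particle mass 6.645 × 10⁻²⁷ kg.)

λ = 46.5 pm

p = √(2mKE) = √(2 × 6.645 × 10⁻²⁷ × 1.530 × 10⁻²⁰) = 1.426 × 10⁻²³ kg·m/s.
λ = h/p = 6.626 × 10⁻³⁴ / 1.426 × 10⁻²³ = 4.65 × 10⁻¹¹ m = 46.5 pm.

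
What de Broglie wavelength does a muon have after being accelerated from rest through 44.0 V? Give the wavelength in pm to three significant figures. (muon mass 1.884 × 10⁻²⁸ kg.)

λ = 12.9 pm

KE = eV = 1.602 × 10⁻¹⁹ × 44.00 = 7.049 × 10⁻¹⁸ J.
p = √(2mKE) = √(2 × 1.884 × 10⁻²⁸ × 7.049 × 10⁻¹⁸) = 5.154 × 10⁻²³ kg·m/s.
λ = h/p = 6.626 × 10⁻³⁴ / 5.154 × 10⁻²³ = 1.29 × 10⁻¹¹ m = 12.9 pm.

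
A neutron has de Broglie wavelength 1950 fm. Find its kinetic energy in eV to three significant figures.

KE = 215 eV

p = h/λ = 6.626 × 10⁻³⁴ / 1.950 × 10⁻¹² = 3.398 × 10⁻²² kg·m/s.
KE = p²/(2m) = (3.398 × 10⁻²²)² / (2 × 1.675 × 10⁻²⁷) = 3.447 × 10⁻¹⁷ J = 215 eV.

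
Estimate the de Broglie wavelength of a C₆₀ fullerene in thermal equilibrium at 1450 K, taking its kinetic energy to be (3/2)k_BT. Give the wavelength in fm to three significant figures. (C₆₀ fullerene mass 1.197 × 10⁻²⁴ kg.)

KE = (3/2)k_BT = 1.5 × 1.381 × 10⁻²³ × 1450 = 3.004 × 10⁻²⁰ J.
p = √(2mKE) = √(2 × 1.197 × 10⁻²⁴ × 3.004 × 10⁻²⁰) = 2.682 × 10⁻²² kg·m/s.
λ = h/p = 2.47 × 10⁻¹² m = 2470 fm.

λ = 2470 fm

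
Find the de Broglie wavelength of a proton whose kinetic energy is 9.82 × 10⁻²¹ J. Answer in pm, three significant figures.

p = √(2mKE) = √(2 × 1.673 × 10⁻²⁷ × 9.820 × 10⁻²¹) = 5.732 × 10⁻²⁴ kg·m/s.
λ = h/p = 6.626 × 10⁻³⁴ / 5.732 × 10⁻²⁴ = 1.16 × 10⁻¹⁰ m = 116 pm.

λ = 116 pm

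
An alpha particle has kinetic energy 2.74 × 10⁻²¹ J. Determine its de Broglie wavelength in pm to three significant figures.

p = √(2mKE) = √(2 × 6.645 × 10⁻²⁷ × 2.740 × 10⁻²¹) = 6.034 × 10⁻²⁴ kg·m/s.
λ = h/p = 6.626 × 10⁻³⁴ / 6.034 × 10⁻²⁴ = 1.10 × 10⁻¹⁰ m = 110 pm.

λ = 110 pm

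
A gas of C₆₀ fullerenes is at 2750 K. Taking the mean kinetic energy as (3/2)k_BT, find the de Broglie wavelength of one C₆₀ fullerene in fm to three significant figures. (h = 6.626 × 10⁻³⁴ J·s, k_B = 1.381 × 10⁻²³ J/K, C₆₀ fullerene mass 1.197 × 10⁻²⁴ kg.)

λ = 1790 fm

KE = (3/2)k_BT = 1.5 × 1.381 × 10⁻²³ × 2750 = 5.697 × 10⁻²⁰ J.
p = √(2mKE) = √(2 × 1.197 × 10⁻²⁴ × 5.697 × 10⁻²⁰) = 3.693 × 10⁻²² kg·m/s.
λ = h/p = 1.79 × 10⁻¹² m = 1790 fm.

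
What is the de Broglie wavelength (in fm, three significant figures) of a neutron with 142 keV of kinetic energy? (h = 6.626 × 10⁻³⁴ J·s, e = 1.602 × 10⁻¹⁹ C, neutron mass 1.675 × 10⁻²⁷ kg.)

KE = 142 keV = 2.275 × 10⁻¹⁴ J.
p = √(2mKE) = √(2 × 1.675 × 10⁻²⁷ × 2.275 × 10⁻¹⁴) = 8.730 × 10⁻²¹ kg·m/s.
λ = h/p = 6.626 × 10⁻³⁴ / 8.730 × 10⁻²¹ = 7.59 × 10⁻¹⁴ m = 75.9 fm.

λ = 75.9 fm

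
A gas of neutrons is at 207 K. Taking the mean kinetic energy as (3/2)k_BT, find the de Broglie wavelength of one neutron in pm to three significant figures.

KE = (3/2)k_BT = 1.5 × 1.381 × 10⁻²³ × 207 = 4.288 × 10⁻²¹ J.
p = √(2mKE) = √(2 × 1.675 × 10⁻²⁷ × 4.288 × 10⁻²¹) = 3.790 × 10⁻²⁴ kg·m/s.
λ = h/p = 1.75 × 10⁻¹⁰ m = 175 pm.

λ = 175 pm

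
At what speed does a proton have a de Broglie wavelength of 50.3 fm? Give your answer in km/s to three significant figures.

v = 7870 km/s

p = h/λ = 6.626 × 10⁻³⁴ / 5.030 × 10⁻¹⁴ = 1.317 × 10⁻²⁰ kg·m/s.
v = p/m = 1.317 × 10⁻²⁰ / 1.673 × 10⁻²⁷ = 7.87 × 10⁶ m/s = 7870 km/s.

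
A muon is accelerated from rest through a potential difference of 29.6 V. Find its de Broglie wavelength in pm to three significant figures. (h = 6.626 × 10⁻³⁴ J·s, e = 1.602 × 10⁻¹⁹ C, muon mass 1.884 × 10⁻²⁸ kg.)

λ = 15.7 pm

KE = eV = 1.602 × 10⁻¹⁹ × 29.60 = 4.742 × 10⁻¹⁸ J.
p = √(2mKE) = √(2 × 1.884 × 10⁻²⁸ × 4.742 × 10⁻¹⁸) = 4.227 × 10⁻²³ kg·m/s.
λ = h/p = 6.626 × 10⁻³⁴ / 4.227 × 10⁻²³ = 1.57 × 10⁻¹¹ m = 15.7 pm.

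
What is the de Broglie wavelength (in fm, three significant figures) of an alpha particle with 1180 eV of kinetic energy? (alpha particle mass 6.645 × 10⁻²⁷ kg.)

KE = 1180 eV = 1.890 × 10⁻¹⁶ J.
p = √(2mKE) = √(2 × 6.645 × 10⁻²⁷ × 1.890 × 10⁻¹⁶) = 1.585 × 10⁻²¹ kg·m/s.
λ = h/p = 6.626 × 10⁻³⁴ / 1.585 × 10⁻²¹ = 4.18 × 10⁻¹³ m = 418 fm.

λ = 418 fm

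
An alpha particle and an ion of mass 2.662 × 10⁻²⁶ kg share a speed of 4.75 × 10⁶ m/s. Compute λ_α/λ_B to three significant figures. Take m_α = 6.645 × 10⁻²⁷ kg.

At fixed v, p = mv so λ = h/(mv) ∝ 1/m.
λ_α/λ_B = m_B/m_α = 2.662 × 10⁻²⁶/6.645 × 10⁻²⁷ = 4.01.

λ_α/λ_B = 4.01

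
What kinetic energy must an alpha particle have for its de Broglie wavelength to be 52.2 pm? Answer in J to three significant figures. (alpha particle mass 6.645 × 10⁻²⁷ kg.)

p = h/λ = 6.626 × 10⁻³⁴ / 5.220 × 10⁻¹¹ = 1.269 × 10⁻²³ kg·m/s.
KE = p²/(2m) = (1.269 × 10⁻²³)² / (2 × 6.645 × 10⁻²⁷) = 1.212 × 10⁻²⁰ J = 1.21 × 10⁻²⁰ J.

KE = 1.21 × 10⁻²⁰ J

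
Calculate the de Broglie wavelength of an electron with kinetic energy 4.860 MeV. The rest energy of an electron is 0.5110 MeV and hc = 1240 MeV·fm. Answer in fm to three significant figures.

Total energy E = KE + m₀c² = 4.860 + 0.5110 = 5.3710 MeV.
(pc)² = E² − (m₀c²)² = (5.3710)² − (0.5110)² = 28.59 MeV², so pc = 5.347 MeV.
λ = hc/(pc) = 1240 MeV·fm / 5.347 MeV = 232 fm.

λ = 232 fm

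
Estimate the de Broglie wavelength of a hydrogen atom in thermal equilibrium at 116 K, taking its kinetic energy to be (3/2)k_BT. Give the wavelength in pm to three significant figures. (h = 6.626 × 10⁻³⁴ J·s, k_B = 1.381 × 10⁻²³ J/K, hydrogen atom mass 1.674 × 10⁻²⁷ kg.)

λ = 234 pm

KE = (3/2)k_BT = 1.5 × 1.381 × 10⁻²³ × 116 = 2.403 × 10⁻²¹ J.
p = √(2mKE) = √(2 × 1.674 × 10⁻²⁷ × 2.403 × 10⁻²¹) = 2.836 × 10⁻²⁴ kg·m/s.
λ = h/p = 2.34 × 10⁻¹⁰ m = 234 pm.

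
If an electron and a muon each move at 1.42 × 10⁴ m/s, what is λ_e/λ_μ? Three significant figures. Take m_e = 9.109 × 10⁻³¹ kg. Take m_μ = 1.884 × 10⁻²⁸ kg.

At fixed v, p = mv so λ = h/(mv) ∝ 1/m.
λ_e/λ_μ = m_μ/m_e = 1.884 × 10⁻²⁸/9.109 × 10⁻³¹ = 207.

λ_e/λ_μ = 207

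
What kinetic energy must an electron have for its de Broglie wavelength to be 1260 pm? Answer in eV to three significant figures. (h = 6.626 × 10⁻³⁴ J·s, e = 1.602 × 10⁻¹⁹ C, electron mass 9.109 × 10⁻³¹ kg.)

p = h/λ = 6.626 × 10⁻³⁴ / 1.260 × 10⁻⁹ = 5.259 × 10⁻²⁵ kg·m/s.
KE = p²/(2m) = (5.259 × 10⁻²⁵)² / (2 × 9.109 × 10⁻³¹) = 1.518 × 10⁻¹⁹ J = 0.948 eV.

KE = 0.948 eV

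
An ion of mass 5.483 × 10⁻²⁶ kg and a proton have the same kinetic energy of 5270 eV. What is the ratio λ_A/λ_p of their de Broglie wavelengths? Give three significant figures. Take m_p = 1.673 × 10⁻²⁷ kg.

At fixed KE, p = √(2mKE) so λ = h/p ∝ 1/√m.
λ_A/λ_p = √(m_p/m_A) = √(1.673 × 10⁻²⁷/5.483 × 10⁻²⁶) = √(0.03051) = 0.175.

λ_A/λ_p = 0.175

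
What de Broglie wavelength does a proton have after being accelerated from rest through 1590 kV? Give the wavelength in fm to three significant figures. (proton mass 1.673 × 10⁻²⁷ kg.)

λ = 22.7 fm

KE = eV = 1.602 × 10⁻¹⁹ × 1.590 × 10⁶ = 2.547 × 10⁻¹³ J.
p = √(2mKE) = √(2 × 1.673 × 10⁻²⁷ × 2.547 × 10⁻¹³) = 2.919 × 10⁻²⁰ kg·m/s.
λ = h/p = 6.626 × 10⁻³⁴ / 2.919 × 10⁻²⁰ = 2.27 × 10⁻¹⁴ m = 22.7 fm.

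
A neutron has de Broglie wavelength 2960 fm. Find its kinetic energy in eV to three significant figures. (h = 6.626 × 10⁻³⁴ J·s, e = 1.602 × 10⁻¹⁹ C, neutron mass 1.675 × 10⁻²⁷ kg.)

p = h/λ = 6.626 × 10⁻³⁴ / 2.960 × 10⁻¹² = 2.239 × 10⁻²² kg·m/s.
KE = p²/(2m) = (2.239 × 10⁻²²)² / (2 × 1.675 × 10⁻²⁷) = 1.496 × 10⁻¹⁷ J = 93.4 eV.

KE = 93.4 eV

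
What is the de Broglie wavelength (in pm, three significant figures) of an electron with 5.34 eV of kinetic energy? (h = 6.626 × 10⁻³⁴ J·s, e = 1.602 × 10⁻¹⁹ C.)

λ = 531 pm

KE = 5.34 eV = 8.555 × 10⁻¹⁹ J.
p = √(2mKE) = √(2 × 9.109 × 10⁻³¹ × 8.555 × 10⁻¹⁹) = 1.248 × 10⁻²⁴ kg·m/s.
λ = h/p = 6.626 × 10⁻³⁴ / 1.248 × 10⁻²⁴ = 5.31 × 10⁻¹⁰ m = 531 pm.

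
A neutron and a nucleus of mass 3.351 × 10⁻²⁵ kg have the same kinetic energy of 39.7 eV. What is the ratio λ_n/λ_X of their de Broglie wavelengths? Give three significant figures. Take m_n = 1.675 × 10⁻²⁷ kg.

λ_n/λ_X = 14.1

At fixed KE, p = √(2mKE) so λ = h/p ∝ 1/√m.
λ_n/λ_X = √(m_X/m_n) = √(3.351 × 10⁻²⁵/1.675 × 10⁻²⁷) = √(200.1) = 14.1.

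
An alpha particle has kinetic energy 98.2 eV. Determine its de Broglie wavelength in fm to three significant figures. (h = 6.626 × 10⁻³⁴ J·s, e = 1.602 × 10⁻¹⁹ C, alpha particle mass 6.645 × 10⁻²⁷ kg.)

KE = 98.2 eV = 1.573 × 10⁻¹⁷ J.
p = √(2mKE) = √(2 × 6.645 × 10⁻²⁷ × 1.573 × 10⁻¹⁷) = 4.572 × 10⁻²² kg·m/s.
λ = h/p = 6.626 × 10⁻³⁴ / 4.572 × 10⁻²² = 1.45 × 10⁻¹² m = 1450 fm.

λ = 1450 fm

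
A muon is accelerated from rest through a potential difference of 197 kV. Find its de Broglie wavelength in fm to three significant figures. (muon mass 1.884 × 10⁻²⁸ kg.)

KE = eV = 1.602 × 10⁻¹⁹ × 1.970 × 10⁵ = 3.156 × 10⁻¹⁴ J.
p = √(2mKE) = √(2 × 1.884 × 10⁻²⁸ × 3.156 × 10⁻¹⁴) = 3.448 × 10⁻²¹ kg·m/s.
λ = h/p = 6.626 × 10⁻³⁴ / 3.448 × 10⁻²¹ = 1.92 × 10⁻¹³ m = 192 fm.

λ = 192 fm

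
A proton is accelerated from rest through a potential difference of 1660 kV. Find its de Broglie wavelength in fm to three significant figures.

λ = 22.2 fm

KE = eV = 1.602 × 10⁻¹⁹ × 1.660 × 10⁶ = 2.659 × 10⁻¹³ J.
p = √(2mKE) = √(2 × 1.673 × 10⁻²⁷ × 2.659 × 10⁻¹³) = 2.983 × 10⁻²⁰ kg·m/s.
λ = h/p = 6.626 × 10⁻³⁴ / 2.983 × 10⁻²⁰ = 2.22 × 10⁻¹⁴ m = 22.2 fm.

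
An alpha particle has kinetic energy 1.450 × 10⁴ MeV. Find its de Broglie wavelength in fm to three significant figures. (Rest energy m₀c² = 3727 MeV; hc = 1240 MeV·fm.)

λ = 0.0695 fm

Total energy E = KE + m₀c² = 1.450 × 10⁴ + 3727 = 18227 MeV.
(pc)² = E² − (m₀c²)² = (18227)² − (3727)² = 3.183 × 10⁸ MeV², so pc = 1.784 × 10⁴ MeV.
λ = hc/(pc) = 1240 MeV·fm / 1.784 × 10⁴ MeV = 0.0695 fm.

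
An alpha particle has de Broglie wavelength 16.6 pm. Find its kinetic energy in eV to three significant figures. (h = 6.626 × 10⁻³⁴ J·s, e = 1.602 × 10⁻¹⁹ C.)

p = h/λ = 6.626 × 10⁻³⁴ / 1.660 × 10⁻¹¹ = 3.992 × 10⁻²³ kg·m/s.
KE = p²/(2m) = (3.992 × 10⁻²³)² / (2 × 6.645 × 10⁻²⁷) = 1.199 × 10⁻¹⁹ J = 0.748 eV.

KE = 0.748 eV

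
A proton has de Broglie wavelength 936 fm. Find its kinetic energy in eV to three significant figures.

p = h/λ = 6.626 × 10⁻³⁴ / 9.360 × 10⁻¹³ = 7.079 × 10⁻²² kg·m/s.
KE = p²/(2m) = (7.079 × 10⁻²²)² / (2 × 1.673 × 10⁻²⁷) = 1.498 × 10⁻¹⁶ J = 935 eV.

KE = 935 eV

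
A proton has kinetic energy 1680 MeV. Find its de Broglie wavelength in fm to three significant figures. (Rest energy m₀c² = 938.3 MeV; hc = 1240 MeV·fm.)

λ = 0.507 fm

Total energy E = KE + m₀c² = 1680 + 938.3 = 2618.3 MeV.
(pc)² = E² − (m₀c²)² = (2618.3)² − (938.3)² = 5.975 × 10⁶ MeV², so pc = 2444 MeV.
λ = hc/(pc) = 1240 MeV·fm / 2444 MeV = 0.507 fm.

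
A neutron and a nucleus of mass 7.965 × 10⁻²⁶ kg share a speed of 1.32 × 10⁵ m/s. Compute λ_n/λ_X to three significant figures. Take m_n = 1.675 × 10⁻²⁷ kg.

λ_n/λ_X = 47.6

At fixed v, p = mv so λ = h/(mv) ∝ 1/m.
λ_n/λ_X = m_X/m_n = 7.965 × 10⁻²⁶/1.675 × 10⁻²⁷ = 47.6.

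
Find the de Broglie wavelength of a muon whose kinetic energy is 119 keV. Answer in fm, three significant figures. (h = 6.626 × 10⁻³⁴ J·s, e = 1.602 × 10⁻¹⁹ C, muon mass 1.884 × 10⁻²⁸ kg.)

λ = 247 fm

KE = 119 keV = 1.906 × 10⁻¹⁴ J.
p = √(2mKE) = √(2 × 1.884 × 10⁻²⁸ × 1.906 × 10⁻¹⁴) = 2.680 × 10⁻²¹ kg·m/s.
λ = h/p = 6.626 × 10⁻³⁴ / 2.680 × 10⁻²¹ = 2.47 × 10⁻¹³ m = 247 fm.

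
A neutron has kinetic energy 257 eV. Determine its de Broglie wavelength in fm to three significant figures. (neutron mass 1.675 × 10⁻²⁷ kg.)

λ = 1780 fm

KE = 257 eV = 4.117 × 10⁻¹⁷ J.
p = √(2mKE) = √(2 × 1.675 × 10⁻²⁷ × 4.117 × 10⁻¹⁷) = 3.714 × 10⁻²² kg·m/s.
λ = h/p = 6.626 × 10⁻³⁴ / 3.714 × 10⁻²² = 1.78 × 10⁻¹² m = 1780 fm.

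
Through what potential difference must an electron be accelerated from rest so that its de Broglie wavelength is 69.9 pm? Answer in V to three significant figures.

V = 308 V

p = h/λ = 6.626 × 10⁻³⁴ / 6.990 × 10⁻¹¹ = 9.479 × 10⁻²⁴ kg·m/s.
KE = p²/(2m) = 4.932 × 10⁻¹⁷ J.
V = KE/e = 4.932 × 10⁻¹⁷ / (1.602 × 10⁻¹⁹) = 308 V.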